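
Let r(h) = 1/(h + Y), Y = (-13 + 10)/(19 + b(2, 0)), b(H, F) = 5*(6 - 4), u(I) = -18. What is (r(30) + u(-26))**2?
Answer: 242642929/751689 ≈ 322.80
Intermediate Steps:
b(H, F) = 10 (b(H, F) = 5*2 = 10)
Y = -3/29 (Y = (-13 + 10)/(19 + 10) = -3/29 ≈ -0.10345)
r(h) = 1/(-3/29 + h) (r(h) = 1/(h - 3/29) = 1/(-3/29 + h))
(r(30) + u(-26))**2 = (29/(-3 + 29*30) - 18)**2 = (29/(-3 + 870) - 18)**2 = (29/867 - 18)**2 = (-15577/867)**2 = 242642929/751689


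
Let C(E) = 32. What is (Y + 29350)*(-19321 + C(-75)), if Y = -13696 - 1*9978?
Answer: -109484364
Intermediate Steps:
Y = -23674 (Y = -13696 - 9978 = -23674)
(Y + 29350)*(-19321 + C(-75)) = (-23674 + 29350)*(-19321 + 32) = 5676*(-19289) = -109484364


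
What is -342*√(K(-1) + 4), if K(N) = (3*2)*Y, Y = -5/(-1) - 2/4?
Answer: -342*√31 ≈ -1904.2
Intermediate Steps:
Y = 9/2 (Y = -5*(-1) - 2*¼ = 5 - ½ = 9/2 ≈ 4.5000)
K(N) = 27 (K(N) = (3*2)*(9/2) = 6*(9/2) = 27)
-342*√(K(-1) + 4) = -342*√(27 + 4) = -342*√31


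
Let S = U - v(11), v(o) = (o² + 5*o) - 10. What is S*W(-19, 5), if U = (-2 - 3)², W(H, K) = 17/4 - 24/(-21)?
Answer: -21291/28 ≈ -760.39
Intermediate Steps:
W(H, K) = 151/28 (W(H, K) = 17*(¼) - 24*(-1/21) = 17/4 + 8/7 = 151/28)
v(o) = -10 + o² + 5*o
U = 25 (U = (-5)² = 25)
S = -141 (S = 25 - (-10 + 11² + 5*11) = 25 - (-10 + 121 + 55) = 25 - 1*166 = 25 - 166 = -141)
S*W(-19, 5) = -141*151/28 = -21291/28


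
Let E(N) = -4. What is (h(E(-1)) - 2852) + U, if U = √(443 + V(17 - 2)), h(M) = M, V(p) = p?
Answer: -2856 + √458 ≈ -2834.6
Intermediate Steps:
U = √458 (U = √(443 + (17 - 2)) = √(443 + 15) = √458 ≈ 21.401)
(h(E(-1)) - 2852) + U = (-4 - 2852) + √458 = -2856 + √458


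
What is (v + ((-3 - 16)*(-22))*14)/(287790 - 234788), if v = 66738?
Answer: 36295/26501 ≈ 1.3696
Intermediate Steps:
(v + ((-3 - 16)*(-22))*14)/(287790 - 234788) = (66738 + ((-3 - 16)*(-22))*14)/(287790 - 234788) = (66738 - 19*(-22)*14)/53002 = (66738 + 418*14)*(1/53002) = (66738 + 5852)*(1/53002) = 72590*(1/53002) = 36295/26501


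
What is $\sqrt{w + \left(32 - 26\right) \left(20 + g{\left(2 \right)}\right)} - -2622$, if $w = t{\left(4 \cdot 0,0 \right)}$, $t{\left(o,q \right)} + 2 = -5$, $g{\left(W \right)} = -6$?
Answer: $2622 + \sqrt{77} \approx 2630.8$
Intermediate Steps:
$t{\left(o,q \right)} = -7$ ($t{\left(o,q \right)} = -2 - 5 = -7$)
$w = -7$
$\sqrt{w + \left(32 - 26\right) \left(20 + g{\left(2 \right)}\right)} - -2622 = \sqrt{-7 + \left(32 - 26\right) \left(20 - 6\right)} - -2622 = \sqrt{-7 + 6 \cdot 14} + 2622 = \sqrt{-7 + 84} + 2622 = \sqrt{77} + 2622 = 2622 + \sqrt{77}$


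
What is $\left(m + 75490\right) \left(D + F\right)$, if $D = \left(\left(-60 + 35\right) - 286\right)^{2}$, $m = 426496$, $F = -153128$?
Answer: $-28315524302$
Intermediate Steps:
$D = 96721$ ($D = \left(-25 - 286\right)^{2} = \left(-311\right)^{2} = 96721$)
$\left(m + 75490\right) \left(D + F\right) = \left(426496 + 75490\right) \left(96721 - 153128\right) = 501986 \left(-56407\right) = -28315524302$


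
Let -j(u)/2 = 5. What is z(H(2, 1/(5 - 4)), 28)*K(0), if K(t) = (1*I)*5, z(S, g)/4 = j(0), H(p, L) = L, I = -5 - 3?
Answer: 1600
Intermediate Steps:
I = -8
j(u) = -10 (j(u) = -2*5 = -10)
z(S, g) = -40 (z(S, g) = 4*(-10) = -40)
K(t) = -40 (K(t) = (1*(-8))*5 = -8*5 = -40)
z(H(2, 1/(5 - 4)), 28)*K(0) = -40*(-40) = 1600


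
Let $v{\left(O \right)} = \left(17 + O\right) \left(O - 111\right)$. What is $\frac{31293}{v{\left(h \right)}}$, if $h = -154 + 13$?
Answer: $\frac{3477}{3472} \approx 1.0014$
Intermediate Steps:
$h = -141$
$v{\left(O \right)} = \left(-111 + O\right) \left(17 + O\right)$ ($v{\left(O \right)} = \left(17 + O\right) \left(-111 + O\right) = \left(-111 + O\right) \left(17 + O\right)$)
$\frac{31293}{v{\left(h \right)}} = \frac{31293}{-1887 + \left(-141\right)^{2} - -13254} = \frac{31293}{-1887 + 19881 + 13254} = \frac{31293}{31248} = 31293 \cdot \frac{1}{31248} = \frac{3477}{3472}$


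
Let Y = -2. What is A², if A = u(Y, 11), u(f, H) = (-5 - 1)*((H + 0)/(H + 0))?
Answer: 36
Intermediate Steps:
u(f, H) = -6 (u(f, H) = -6*H/H = -6*1 = -6)
A = -6
A² = (-6)² = 36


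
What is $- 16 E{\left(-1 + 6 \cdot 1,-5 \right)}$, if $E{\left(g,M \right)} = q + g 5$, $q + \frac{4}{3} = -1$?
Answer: $- \frac{1088}{3} \approx -362.67$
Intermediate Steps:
$q = - \frac{7}{3}$ ($q = - \frac{4}{3} - 1 = - \frac{7}{3} \approx -2.3333$)
$E{\left(g,M \right)} = - \frac{7}{3} + 5 g$ ($E{\left(g,M \right)} = - \frac{7}{3} + g 5 = - \frac{7}{3} + 5 g$)
$- 16 E{\left(-1 + 6 \cdot 1,-5 \right)} = - 16 \left(- \frac{7}{3} + 5 \left(-1 + 6 \cdot 1\right)\right) = - 16 \left(- \frac{7}{3} + 5 \left(-1 + 6\right)\right) = - 16 \left(- \frac{7}{3} + 5 \cdot 5\right) = - 16 \left(- \frac{7}{3} + 25\right) = \left(-16\right) \frac{68}{3} = - \frac{1088}{3}$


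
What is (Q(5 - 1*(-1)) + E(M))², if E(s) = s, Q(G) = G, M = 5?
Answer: 121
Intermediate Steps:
(Q(5 - 1*(-1)) + E(M))² = ((5 - 1*(-1)) + 5)² = ((5 + 1) + 5)² = (6 + 5)² = 11² = 121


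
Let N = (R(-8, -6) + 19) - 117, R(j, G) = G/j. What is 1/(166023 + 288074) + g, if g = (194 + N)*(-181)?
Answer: -31808132555/1816388 ≈ -17512.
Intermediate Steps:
N = -389/4 (N = (-6/(-8) + 19) - 117 = (-6*(-⅛) + 19) - 117 = (¾ + 19) - 117 = 79/4 - 117 = -389/4 ≈ -97.250)
g = -70047/4 (g = (194 - 389/4)*(-181) = (387/4)*(-181) = -70047/4 ≈ -17512.)
1/(166023 + 288074) + g = 1/(166023 + 288074) - 70047/4 = 1/454097 - 70047/4 = -31808132555/1816388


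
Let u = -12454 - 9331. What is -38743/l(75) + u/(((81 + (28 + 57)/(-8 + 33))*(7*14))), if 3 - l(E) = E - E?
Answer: -1602582283/124068 ≈ -12917.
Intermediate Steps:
l(E) = 3 (l(E) = 3 - (E - E) = 3 - 1*0 = 3 + 0 = 3)
u = -21785
-38743/l(75) + u/(((81 + (28 + 57)/(-8 + 33))*(7*14))) = -38743/3 - 21785*1/(98*(81 + (28 + 57)/(-8 + 33))) = -38743*1/3 - 21785*1/(98*(81 + 85/25)) = -38743/3 - 21785*1/(98*(81 + 85*(1/25))) = -38743/3 - 21785*1/(98*(81 + 17/5)) = -38743/3 - 21785/((422/5)*98) = -38743/3 - 21785/41356/5 = -38743/3 - 21785*5/41356 = -38743/3 - 108925/41356 = -1602582283/124068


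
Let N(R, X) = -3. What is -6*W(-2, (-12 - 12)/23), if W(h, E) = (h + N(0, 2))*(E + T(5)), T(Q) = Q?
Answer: 2730/23 ≈ 118.70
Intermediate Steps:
W(h, E) = (-3 + h)*(5 + E) (W(h, E) = (h - 3)*(E + 5) = (-3 + h)*(5 + E))
-6*W(-2, (-12 - 12)/23) = -6*(-15 - 3*(-12 - 12)/23 + 5*(-2) + ((-12 - 12)/23)*(-2)) = -6*(-15 - (-72)/23 - 10 - 24*1/23*(-2)) = -6*(-15 - 3*(-24/23) - 10 - 24/23*(-2)) = -6*(-15 + 72/23 - 10 + 48/23) = -6*(-455/23) = 2730/23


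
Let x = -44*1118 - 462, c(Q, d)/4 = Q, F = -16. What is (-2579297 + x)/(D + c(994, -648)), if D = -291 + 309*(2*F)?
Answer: 2628951/6203 ≈ 423.82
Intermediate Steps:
c(Q, d) = 4*Q
x = -49654 (x = -49192 - 462 = -49654)
D = -10179 (D = -291 + 309*(2*(-16)) = -291 + 309*(-32) = -291 - 9888 = -10179)
(-2579297 + x)/(D + c(994, -648)) = (-2579297 - 49654)/(-10179 + 4*994) = -2628951/(-10179 + 3976) = -2628951/(-6203) = -2628951*(-1/6203) = 2628951/6203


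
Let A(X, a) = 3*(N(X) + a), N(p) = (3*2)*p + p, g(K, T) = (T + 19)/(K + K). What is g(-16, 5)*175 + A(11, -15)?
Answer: 219/4 ≈ 54.750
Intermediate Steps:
g(K, T) = (19 + T)/(2*K) (g(K, T) = (19 + T)/((2*K)) = (19 + T)*(1/(2*K)) = (19 + T)/(2*K))
N(p) = 7*p (N(p) = 6*p + p = 7*p)
A(X, a) = 3*a + 21*X (A(X, a) = 3*(7*X + a) = 3*(a + 7*X) = 3*a + 21*X)
g(-16, 5)*175 + A(11, -15) = ((½)*(19 + 5)/(-16))*175 + (3*(-15) + 21*11) = ((½)*(-1/16)*24)*175 + (-45 + 231) = -¾*175 + 186 = -525/4 + 186 = 219/4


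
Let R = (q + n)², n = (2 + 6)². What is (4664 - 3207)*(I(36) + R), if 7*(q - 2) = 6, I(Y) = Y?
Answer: 321688116/49 ≈ 6.5651e+6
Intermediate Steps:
n = 64 (n = 8² = 64)
q = 20/7 (q = 2 + (⅐)*6 = 2 + 6/7 = 20/7 ≈ 2.8571)
R = 219024/49 (R = (20/7 + 64)² = (468/7)² = 219024/49 ≈ 4469.9)
(4664 - 3207)*(I(36) + R) = (4664 - 3207)*(36 + 219024/49) = 1457*(220788/49) = 321688116/49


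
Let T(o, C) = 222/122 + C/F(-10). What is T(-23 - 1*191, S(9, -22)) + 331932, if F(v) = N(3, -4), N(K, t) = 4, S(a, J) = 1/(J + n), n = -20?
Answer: 3401657723/10248 ≈ 3.3193e+5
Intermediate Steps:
S(a, J) = 1/(-20 + J) (S(a, J) = 1/(J - 20) = 1/(-20 + J))
F(v) = 4
T(o, C) = 111/61 + C/4 (T(o, C) = 222/122 + C/4 = 222*(1/122) + C*(¼) = 111/61 + C/4)
T(-23 - 1*191, S(9, -22)) + 331932 = (111/61 + 1/(4*(-20 - 22))) + 331932 = (111/61 + (¼)/(-42)) + 331932 = (111/61 + (¼)*(-1/42)) + 331932 = (111/61 - 1/168) + 331932 = 18587/10248 + 331932 = 3401657723/10248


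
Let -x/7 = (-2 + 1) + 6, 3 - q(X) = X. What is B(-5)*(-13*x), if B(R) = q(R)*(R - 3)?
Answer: -29120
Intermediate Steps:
q(X) = 3 - X
B(R) = (-3 + R)*(3 - R) (B(R) = (3 - R)*(R - 3) = (3 - R)*(-3 + R) = (-3 + R)*(3 - R))
x = -35 (x = -7*((-2 + 1) + 6) = -7*(-1 + 6) = -7*5 = -35)
B(-5)*(-13*x) = (-(-3 - 5)**2)*(-13*(-35)) = -1*(-8)**2*455 = -1*64*455 = -64*455 = -29120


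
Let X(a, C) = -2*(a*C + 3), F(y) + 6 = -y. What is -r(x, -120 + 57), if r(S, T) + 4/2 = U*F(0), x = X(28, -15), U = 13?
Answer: 80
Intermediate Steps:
F(y) = -6 - y
X(a, C) = -6 - 2*C*a (X(a, C) = -2*(C*a + 3) = -2*(3 + C*a) = -6 - 2*C*a)
x = 834 (x = -6 - 2*(-15)*28 = -6 + 840 = 834)
r(S, T) = -80 (r(S, T) = -2 + 13*(-6 - 1*0) = -2 + 13*(-6 + 0) = -2 + 13*(-6) = -2 - 78 = -80)
-r(x, -120 + 57) = -1*(-80) = 80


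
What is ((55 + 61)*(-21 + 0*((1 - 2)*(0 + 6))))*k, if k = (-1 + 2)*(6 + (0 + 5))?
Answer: -26796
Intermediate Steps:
k = 11 (k = 1*(6 + 5) = 1*11 = 11)
((55 + 61)*(-21 + 0*((1 - 2)*(0 + 6))))*k = ((55 + 61)*(-21 + 0*((1 - 2)*(0 + 6))))*11 = (116*(-21 + 0*(-1*6)))*11 = (116*(-21 + 0*(-6)))*11 = (116*(-21 + 0))*11 = (116*(-21))*11 = -2436*11 = -26796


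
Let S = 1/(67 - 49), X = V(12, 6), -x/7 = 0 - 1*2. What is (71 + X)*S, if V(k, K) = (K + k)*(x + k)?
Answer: 539/18 ≈ 29.944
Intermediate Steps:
x = 14 (x = -7*(0 - 1*2) = -7*(0 - 2) = -7*(-2) = 14)
V(k, K) = (14 + k)*(K + k) (V(k, K) = (K + k)*(14 + k) = (14 + k)*(K + k))
X = 468 (X = 12² + 14*6 + 14*12 + 6*12 = 144 + 84 + 168 + 72 = 468)
S = 1/18 ≈ 0.055556
(71 + X)*S = (71 + 468)*(1/18) = 539*(1/18) = 539/18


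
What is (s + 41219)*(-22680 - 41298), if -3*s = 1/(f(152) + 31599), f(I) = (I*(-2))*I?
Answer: -38525528061164/14609 ≈ -2.6371e+9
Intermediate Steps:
f(I) = -2*I**2 (f(I) = (-2*I)*I = -2*I**2)
s = 1/43827 (s = -1/(3*(-2*152**2 + 31599)) = -1/(3*(-2*23104 + 31599)) = -1/(3*(-46208 + 31599)) = -1/3/(-14609) = -1/3*(-1/14609) = 1/43827 ≈ 2.2817e-5)
(s + 41219)*(-22680 - 41298) = (1/43827 + 41219)*(-22680 - 41298) = (1806505114/43827)*(-63978) = -38525528061164/14609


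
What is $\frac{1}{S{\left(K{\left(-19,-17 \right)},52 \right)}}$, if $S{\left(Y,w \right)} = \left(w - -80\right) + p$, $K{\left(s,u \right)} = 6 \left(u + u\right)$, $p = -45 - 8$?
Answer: $\frac{1}{79} \approx 0.012658$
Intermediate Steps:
$p = -53$
$K{\left(s,u \right)} = 12 u$ ($K{\left(s,u \right)} = 6 \cdot 2 u = 12 u$)
$S{\left(Y,w \right)} = 27 + w$ ($S{\left(Y,w \right)} = \left(w - -80\right) - 53 = \left(w + 80\right) - 53 = \left(80 + w\right) - 53 = 27 + w$)
$\frac{1}{S{\left(K{\left(-19,-17 \right)},52 \right)}} = \frac{1}{27 + 52} = \frac{1}{79}$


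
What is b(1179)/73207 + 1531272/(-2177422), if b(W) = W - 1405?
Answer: -56295963338/79701266177 ≈ -0.70634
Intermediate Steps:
b(W) = -1405 + W
b(1179)/73207 + 1531272/(-2177422) = (-1405 + 1179)/73207 + 1531272/(-2177422) = -226*1/73207 + 1531272*(-1/2177422) = -226/73207 - 765636/1088711 = -56295963338/79701266177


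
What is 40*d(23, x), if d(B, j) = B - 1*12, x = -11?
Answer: 440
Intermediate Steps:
d(B, j) = -12 + B (d(B, j) = B - 12 = -12 + B)
40*d(23, x) = 40*(-12 + 23) = 40*11 = 440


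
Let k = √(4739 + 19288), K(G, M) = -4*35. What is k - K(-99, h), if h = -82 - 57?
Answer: 140 + √24027 ≈ 295.01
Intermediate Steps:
h = -139
K(G, M) = -140
k = √24027 ≈ 155.01
k - K(-99, h) = √24027 - 1*(-140) = √24027 + 140 = 140 + √24027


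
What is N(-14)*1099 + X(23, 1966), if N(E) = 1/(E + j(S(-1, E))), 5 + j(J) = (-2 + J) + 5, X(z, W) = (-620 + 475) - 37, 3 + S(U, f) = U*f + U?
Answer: -2191/6 ≈ -365.17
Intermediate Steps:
S(U, f) = -3 + U + U*f (S(U, f) = -3 + (U*f + U) = -3 + (U + U*f) = -3 + U + U*f)
X(z, W) = -182 (X(z, W) = -145 - 37 = -182)
j(J) = -2 + J (j(J) = -5 + ((-2 + J) + 5) = -5 + (3 + J) = -2 + J)
N(E) = -⅙ (N(E) = 1/(E + (-2 + (-3 - 1 - E))) = 1/(E + (-2 + (-4 - E))) = 1/(E + (-6 - E)) = 1/(-6) = -⅙)
N(-14)*1099 + X(23, 1966) = -⅙*1099 - 182 = -1099/6 - 182 = -2191/6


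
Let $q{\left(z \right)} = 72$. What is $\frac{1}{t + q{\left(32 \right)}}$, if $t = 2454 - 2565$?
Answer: $- \frac{1}{39} \approx -0.025641$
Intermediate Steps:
$t = -111$
$\frac{1}{t + q{\left(32 \right)}} = \frac{1}{-111 + 72} = \frac{1}{-39} = - \frac{1}{39}$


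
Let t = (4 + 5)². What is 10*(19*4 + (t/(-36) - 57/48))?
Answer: 5805/8 ≈ 725.63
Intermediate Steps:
t = 81 (t = 9² = 81)
10*(19*4 + (t/(-36) - 57/48)) = 10*(19*4 + (81/(-36) - 57/48)) = 10*(76 + (81*(-1/36) - 57*1/48)) = 10*(76 + (-9/4 - 19/16)) = 10*(76 - 55/16) = 10*(1161/16) = 5805/8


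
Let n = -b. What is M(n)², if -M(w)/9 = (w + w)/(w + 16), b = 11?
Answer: 39204/25 ≈ 1568.2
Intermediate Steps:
n = -11 (n = -1*11 = -11)
M(w) = -18*w/(16 + w) (M(w) = -9*(w + w)/(w + 16) = -9*2*w/(16 + w) = -18*w/(16 + w))
M(n)² = (-18*(-11)/(16 - 11))² = (-18*(-11)/5)² = (-18*(-11)*⅕)² = (198/5)² = 39204/25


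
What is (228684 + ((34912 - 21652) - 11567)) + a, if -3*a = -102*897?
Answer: 260875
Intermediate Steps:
a = 30498 (a = -(-34)*897 = -⅓*(-91494) = 30498)
(228684 + ((34912 - 21652) - 11567)) + a = (228684 + ((34912 - 21652) - 11567)) + 30498 = (228684 + (13260 - 11567)) + 30498 = (228684 + 1693) + 30498 = 230377 + 30498 = 260875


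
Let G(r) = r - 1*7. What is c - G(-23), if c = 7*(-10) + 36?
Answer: -4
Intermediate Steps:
G(r) = -7 + r (G(r) = r - 7 = -7 + r)
c = -34 (c = -70 + 36 = -34)
c - G(-23) = -34 - (-7 - 23) = -34 - 1*(-30) = -34 + 30 = -4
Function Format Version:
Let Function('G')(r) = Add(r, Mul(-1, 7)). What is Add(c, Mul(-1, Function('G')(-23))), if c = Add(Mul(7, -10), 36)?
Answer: -4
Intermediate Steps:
Function('G')(r) = Add(-7, r) (Function('G')(r) = Add(r, -7) = Add(-7, r))
c = -34 (c = Add(-70, 36) = -34)
Add(c, Mul(-1, Function('G')(-23))) = Add(-34, Mul(-1, Add(-7, -23))) = Add(-34, Mul(-1, -30)) = Add(-34, 30) = -4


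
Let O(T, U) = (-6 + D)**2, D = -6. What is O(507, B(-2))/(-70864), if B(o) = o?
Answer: -9/4429 ≈ -0.0020321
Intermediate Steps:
O(T, U) = 144 (O(T, U) = (-6 - 6)**2 = (-12)**2 = 144)
O(507, B(-2))/(-70864) = 144/(-70864) = 144*(-1/70864) = -9/4429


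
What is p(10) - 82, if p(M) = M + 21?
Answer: -51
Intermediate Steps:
p(M) = 21 + M
p(10) - 82 = (21 + 10) - 82 = 31 - 82 = -51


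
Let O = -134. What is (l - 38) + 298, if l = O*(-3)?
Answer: 662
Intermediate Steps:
l = 402 (l = -134*(-3) = 402)
(l - 38) + 298 = (402 - 38) + 298 = 364 + 298 = 662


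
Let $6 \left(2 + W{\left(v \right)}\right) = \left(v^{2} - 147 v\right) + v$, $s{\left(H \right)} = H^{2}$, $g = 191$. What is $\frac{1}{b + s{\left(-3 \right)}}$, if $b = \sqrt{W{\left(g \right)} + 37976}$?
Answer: $- \frac{2}{8739} + \frac{\sqrt{1946}}{8739} \approx 0.004819$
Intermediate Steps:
$W{\left(v \right)} = -2 - \frac{73 v}{3} + \frac{v^{2}}{6}$ ($W{\left(v \right)} = -2 + \frac{\left(v^{2} - 147 v\right) + v}{6} = -2 + \frac{v^{2} - 146 v}{6} = -2 + \left(- \frac{73 v}{3} + \frac{v^{2}}{6}\right) = -2 - \frac{73 v}{3} + \frac{v^{2}}{6}$)
$b = \frac{9 \sqrt{1946}}{2}$ ($b = \sqrt{\left(-2 - \frac{13943}{3} + \frac{191^{2}}{6}\right) + 37976} = \sqrt{\left(-2 - \frac{13943}{3} + \frac{1}{6} \cdot 36481\right) + 37976} = \sqrt{\left(-2 - \frac{13943}{3} + \frac{36481}{6}\right) + 37976} = \sqrt{\frac{2861}{2} + 37976} = \sqrt{\frac{78813}{2}} = \frac{9 \sqrt{1946}}{2} \approx 198.51$)
$\frac{1}{b + s{\left(-3 \right)}} = \frac{1}{\frac{9 \sqrt{1946}}{2} + \left(-3\right)^{2}} = \frac{1}{\frac{9 \sqrt{1946}}{2} + 9} = \frac{1}{9 + \frac{9 \sqrt{1946}}{2}}$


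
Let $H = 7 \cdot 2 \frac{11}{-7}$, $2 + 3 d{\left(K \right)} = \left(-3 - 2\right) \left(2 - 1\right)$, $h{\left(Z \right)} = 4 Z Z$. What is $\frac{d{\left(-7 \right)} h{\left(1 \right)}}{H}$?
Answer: $\frac{14}{33} \approx 0.42424$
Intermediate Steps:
$h{\left(Z \right)} = 4 Z^{2}$
$d{\left(K \right)} = - \frac{7}{3}$ ($d{\left(K \right)} = - \frac{2}{3} + \frac{\left(-3 - 2\right) \left(2 - 1\right)}{3} = - \frac{2}{3} + \frac{\left(-5\right) 1}{3} = - \frac{2}{3} + \frac{1}{3} \left(-5\right) = - \frac{2}{3} - \frac{5}{3} = - \frac{7}{3}$)
$H = -22$ ($H = 14 \cdot 11 \left(- \frac{1}{7}\right) = 14 \left(- \frac{11}{7}\right) = -22$)
$\frac{d{\left(-7 \right)} h{\left(1 \right)}}{H} = \frac{\left(- \frac{7}{3}\right) 4 \cdot 1^{2}}{-22} = - \frac{7 \cdot 4 \cdot 1}{3} \left(- \frac{1}{22}\right) = \left(- \frac{7}{3}\right) 4 \left(- \frac{1}{22}\right) = \left(- \frac{28}{3}\right) \left(- \frac{1}{22}\right) = \frac{14}{33}$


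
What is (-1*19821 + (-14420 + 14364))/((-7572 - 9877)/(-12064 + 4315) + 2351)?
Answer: -154026873/18235348 ≈ -8.4466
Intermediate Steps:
(-1*19821 + (-14420 + 14364))/((-7572 - 9877)/(-12064 + 4315) + 2351) = (-19821 - 56)/(-17449/(-7749) + 2351) = -19877/(-17449*(-1/7749) + 2351) = -19877/(17449/7749 + 2351) = -19877/18235348/7749 = -19877*7749/18235348 = -154026873/18235348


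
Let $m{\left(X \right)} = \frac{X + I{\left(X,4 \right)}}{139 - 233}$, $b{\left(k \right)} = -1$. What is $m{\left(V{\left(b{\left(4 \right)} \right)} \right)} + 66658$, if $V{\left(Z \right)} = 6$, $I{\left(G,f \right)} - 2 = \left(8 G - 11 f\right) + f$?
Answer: $\frac{3132918}{47} \approx 66658.0$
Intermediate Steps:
$I{\left(G,f \right)} = 2 - 10 f + 8 G$ ($I{\left(G,f \right)} = 2 + \left(\left(8 G - 11 f\right) + f\right) = 2 + \left(\left(- 11 f + 8 G\right) + f\right) = 2 + \left(- 10 f + 8 G\right) = 2 - 10 f + 8 G$)
$m{\left(X \right)} = \frac{19}{47} - \frac{9 X}{94}$ ($m{\left(X \right)} = \frac{X + \left(2 - 40 + 8 X\right)}{139 - 233} = \frac{X + \left(2 - 40 + 8 X\right)}{-94} = \left(X + \left(-38 + 8 X\right)\right) \left(- \frac{1}{94}\right) = \left(-38 + 9 X\right) \left(- \frac{1}{94}\right) = \frac{19}{47} - \frac{9 X}{94}$)
$m{\left(V{\left(b{\left(4 \right)} \right)} \right)} + 66658 = \left(\frac{19}{47} - \frac{27}{47}\right) + 66658 = - \frac{8}{47} + 66658 = \frac{3132918}{47}$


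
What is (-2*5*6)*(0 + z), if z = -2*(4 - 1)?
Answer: 360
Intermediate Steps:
z = -6 (z = -2*3 = -6)
(-2*5*6)*(0 + z) = (-2*5*6)*(0 - 6) = -10*6*(-6) = -60*(-6) = 360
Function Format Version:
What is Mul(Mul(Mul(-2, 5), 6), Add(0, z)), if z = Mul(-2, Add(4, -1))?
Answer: 360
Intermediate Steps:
z = -6 (z = Mul(-2, 3) = -6)
Mul(Mul(Mul(-2, 5), 6), Add(0, z)) = Mul(Mul(Mul(-2, 5), 6), Add(0, -6)) = Mul(Mul(-10, 6), -6) = Mul(-60, -6) = 360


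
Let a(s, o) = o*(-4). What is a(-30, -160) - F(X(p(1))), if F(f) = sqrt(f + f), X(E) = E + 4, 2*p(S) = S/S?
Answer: 637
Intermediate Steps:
a(s, o) = -4*o
p(S) = 1/2 (p(S) = (S/S)/2 = (1/2)*1 = 1/2)
X(E) = 4 + E
F(f) = sqrt(2)*sqrt(f) (F(f) = sqrt(2*f) = sqrt(2)*sqrt(f))
a(-30, -160) - F(X(p(1))) = -4*(-160) - sqrt(2)*sqrt(4 + 1/2) = 640 - sqrt(2)*sqrt(9/2) = 640 - sqrt(2)*3*sqrt(2)/2 = 640 - 1*3 = 640 - 3 = 637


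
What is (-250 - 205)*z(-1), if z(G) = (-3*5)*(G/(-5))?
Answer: 1365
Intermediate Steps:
z(G) = 3*G (z(G) = -15*G*(-1)/5 = -(-3)*G = 3*G)
(-250 - 205)*z(-1) = (-250 - 205)*(3*(-1)) = -455*(-3) = 1365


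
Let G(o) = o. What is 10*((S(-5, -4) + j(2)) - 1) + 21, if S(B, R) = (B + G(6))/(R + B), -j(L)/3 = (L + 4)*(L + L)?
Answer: -6391/9 ≈ -710.11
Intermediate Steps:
j(L) = -6*L*(4 + L) (j(L) = -3*(L + 4)*(L + L) = -3*(4 + L)*2*L = -6*L*(4 + L))
S(B, R) = (6 + B)/(B + R) (S(B, R) = (B + 6)/(R + B) = (6 + B)/(B + R))
10*((S(-5, -4) + j(2)) - 1) + 21 = 10*(((6 - 5)/(-5 - 4) - 6*2*(4 + 2)) - 1) + 21 = 10*((1/(-9) - 6*2*6) - 1) + 21 = 10*((-⅑*1 - 72) - 1) + 21 = 10*((-⅑ - 72) - 1) + 21 = 10*(-649/9 - 1) + 21 = 10*(-658/9) + 21 = -6580/9 + 21 = -6391/9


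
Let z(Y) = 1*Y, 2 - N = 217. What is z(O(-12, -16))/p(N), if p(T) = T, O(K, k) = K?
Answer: 12/215 ≈ 0.055814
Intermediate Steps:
N = -215 (N = 2 - 1*217 = 2 - 217 = -215)
z(Y) = Y
z(O(-12, -16))/p(N) = -12/(-215) = -12*(-1/215) = 12/215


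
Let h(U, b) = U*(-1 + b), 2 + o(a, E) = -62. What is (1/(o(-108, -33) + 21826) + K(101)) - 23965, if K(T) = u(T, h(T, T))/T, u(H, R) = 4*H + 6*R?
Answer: -508382081/21762 ≈ -23361.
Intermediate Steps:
o(a, E) = -64 (o(a, E) = -2 - 62 = -64)
K(T) = (4*T + 6*T*(-1 + T))/T (K(T) = (4*T + 6*(T*(-1 + T)))/T = (4*T + 6*T*(-1 + T))/T)
(1/(o(-108, -33) + 21826) + K(101)) - 23965 = (1/(-64 + 21826) + (-2 + 6*101)) - 23965 = (1/21762 + (-2 + 606)) - 23965 = (1/21762 + 604) - 23965 = 13144249/21762 - 23965 = -508382081/21762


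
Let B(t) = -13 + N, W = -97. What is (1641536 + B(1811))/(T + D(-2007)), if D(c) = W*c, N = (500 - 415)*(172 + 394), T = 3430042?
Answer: 1689633/3624721 ≈ 0.46614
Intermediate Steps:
N = 48110 (N = 85*566 = 48110)
D(c) = -97*c
B(t) = 48097 (B(t) = -13 + 48110 = 48097)
(1641536 + B(1811))/(T + D(-2007)) = (1641536 + 48097)/(3430042 - 97*(-2007)) = 1689633/(3430042 + 194679) = 1689633/3624721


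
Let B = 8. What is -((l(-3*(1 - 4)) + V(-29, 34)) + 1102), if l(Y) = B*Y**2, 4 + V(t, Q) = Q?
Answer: -1780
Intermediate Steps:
V(t, Q) = -4 + Q
l(Y) = 8*Y**2
-((l(-3*(1 - 4)) + V(-29, 34)) + 1102) = -((8*(-3*(1 - 4))**2 + (-4 + 34)) + 1102) = -((8*(-3*(-3))**2 + 30) + 1102) = -((8*9**2 + 30) + 1102) = -((8*81 + 30) + 1102) = -((648 + 30) + 1102) = -(678 + 1102) = -1*1780 = -1780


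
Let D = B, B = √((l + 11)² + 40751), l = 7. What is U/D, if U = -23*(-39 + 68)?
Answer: -667*√1643/8215 ≈ -3.2911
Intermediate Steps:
B = 5*√1643 (B = √((7 + 11)² + 40751) = √(18² + 40751) = √(324 + 40751) = √41075 = 5*√1643 ≈ 202.67)
D = 5*√1643 ≈ 202.67
U = -667 (U = -23*29 = -667)
U/D = -667*√1643/8215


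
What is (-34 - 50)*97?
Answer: -8148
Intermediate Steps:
(-34 - 50)*97 = -84*97 = -8148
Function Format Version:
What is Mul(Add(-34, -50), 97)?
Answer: -8148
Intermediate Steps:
Mul(Add(-34, -50), 97) = Mul(-84, 97) = -8148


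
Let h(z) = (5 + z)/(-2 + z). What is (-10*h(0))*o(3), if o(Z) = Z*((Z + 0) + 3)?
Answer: 450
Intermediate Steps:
h(z) = (5 + z)/(-2 + z)
o(Z) = Z*(3 + Z) (o(Z) = Z*(Z + 3) = Z*(3 + Z))
(-10*h(0))*o(3) = (-10*(5 + 0)/(-2 + 0))*(3*(3 + 3)) = (-10*5/(-2))*(3*6) = -(-5)*5*18 = -10*(-5/2)*18 = 25*18 = 450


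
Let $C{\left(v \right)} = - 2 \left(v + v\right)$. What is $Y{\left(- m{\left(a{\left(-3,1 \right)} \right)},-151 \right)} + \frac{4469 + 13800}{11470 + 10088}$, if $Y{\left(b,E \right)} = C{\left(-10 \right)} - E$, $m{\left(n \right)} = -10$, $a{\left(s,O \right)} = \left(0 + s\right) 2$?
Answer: $\frac{4135847}{21558} \approx 191.85$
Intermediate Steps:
$C{\left(v \right)} = - 4 v$ ($C{\left(v \right)} = - 2 \cdot 2 v = - 4 v$)
$a{\left(s,O \right)} = 2 s$ ($a{\left(s,O \right)} = s 2 = 2 s$)
$Y{\left(b,E \right)} = 40 - E$ ($Y{\left(b,E \right)} = \left(-4\right) \left(-10\right) - E = 40 - E$)
$Y{\left(- m{\left(a{\left(-3,1 \right)} \right)},-151 \right)} + \frac{4469 + 13800}{11470 + 10088} = \left(40 - -151\right) + \frac{4469 + 13800}{11470 + 10088} = \left(40 + 151\right) + \frac{18269}{21558} = 191 + 18269 \cdot \frac{1}{21558} = 191 + \frac{18269}{21558} = \frac{4135847}{21558}$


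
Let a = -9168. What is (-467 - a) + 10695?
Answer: 19396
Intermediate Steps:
(-467 - a) + 10695 = (-467 - 1*(-9168)) + 10695 = (-467 + 9168) + 10695 = 8701 + 10695 = 19396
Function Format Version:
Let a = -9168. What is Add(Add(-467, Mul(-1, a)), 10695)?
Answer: 19396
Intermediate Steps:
Add(Add(-467, Mul(-1, a)), 10695) = Add(Add(-467, Mul(-1, -9168)), 10695) = Add(Add(-467, 9168), 10695) = Add(8701, 10695) = 19396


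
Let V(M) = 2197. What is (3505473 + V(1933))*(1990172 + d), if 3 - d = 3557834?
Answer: -5498830444530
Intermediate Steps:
d = -3557831 (d = 3 - 1*3557834 = 3 - 3557834 = -3557831)
(3505473 + V(1933))*(1990172 + d) = (3505473 + 2197)*(1990172 - 3557831) = 3507670*(-1567659) = -5498830444530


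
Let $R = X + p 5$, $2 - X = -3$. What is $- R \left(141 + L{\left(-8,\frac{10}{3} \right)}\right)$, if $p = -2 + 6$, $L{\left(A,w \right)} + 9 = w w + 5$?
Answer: $- \frac{33325}{9} \approx -3702.8$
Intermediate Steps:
$L{\left(A,w \right)} = -4 + w^{2}$ ($L{\left(A,w \right)} = -9 + \left(w w + 5\right) = -9 + \left(w^{2} + 5\right) = -9 + \left(5 + w^{2}\right) = -4 + w^{2}$)
$X = 5$ ($X = 2 - -3 = 2 + 3 = 5$)
$p = 4$
$R = 25$ ($R = 5 + 4 \cdot 5 = 5 + 20 = 25$)
$- R \left(141 + L{\left(-8,\frac{10}{3} \right)}\right) = - 25 \left(141 - \left(4 - \left(\frac{10}{3}\right)^{2}\right)\right) = - 25 \left(141 + \left(-4 + \frac{100}{9}\right)\right) = - 25 \left(141 + \frac{64}{9}\right) = - \frac{25 \cdot 1333}{9} = \left(-1\right) \frac{33325}{9} = - \frac{33325}{9}$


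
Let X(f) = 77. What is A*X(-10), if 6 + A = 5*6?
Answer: 1848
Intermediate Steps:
A = 24 (A = -6 + 5*6 = -6 + 30 = 24)
A*X(-10) = 24*77 = 1848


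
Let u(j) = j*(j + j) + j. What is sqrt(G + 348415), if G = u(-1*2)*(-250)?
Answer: sqrt(346915) ≈ 589.00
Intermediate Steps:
u(j) = j + 2*j**2 (u(j) = j*(2*j) + j = 2*j**2 + j = j + 2*j**2)
G = -1500 (G = ((-1*2)*(1 + 2*(-1*2)))*(-250) = -2*(1 + 2*(-2))*(-250) = -2*(1 - 4)*(-250) = -2*(-3)*(-250) = 6*(-250) = -1500)
sqrt(G + 348415) = sqrt(-1500 + 348415) = sqrt(346915)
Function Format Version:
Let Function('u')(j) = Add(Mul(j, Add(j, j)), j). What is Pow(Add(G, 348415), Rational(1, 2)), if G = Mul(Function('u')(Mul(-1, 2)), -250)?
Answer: Pow(346915, Rational(1, 2)) ≈ 589.00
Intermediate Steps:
Function('u')(j) = Add(j, Mul(2, Pow(j, 2))) (Function('u')(j) = Add(Mul(j, Mul(2, j)), j) = Add(Mul(2, Pow(j, 2)), j) = Add(j, Mul(2, Pow(j, 2))))
G = -1500 (G = Mul(Mul(Mul(-1, 2), Add(1, Mul(2, Mul(-1, 2)))), -250) = Mul(Mul(-2, Add(1, Mul(2, -2))), -250) = Mul(Mul(-2, Add(1, -4)), -250) = Mul(Mul(-2, -3), -250) = Mul(6, -250) = -1500)
Pow(Add(G, 348415), Rational(1, 2)) = Pow(Add(-1500, 348415), Rational(1, 2)) = Pow(346915, Rational(1, 2))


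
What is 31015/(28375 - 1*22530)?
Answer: 6203/1169 ≈ 5.3062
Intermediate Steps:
31015/(28375 - 1*22530) = 31015/(28375 - 22530) = 31015/5845 = 31015*(1/5845) = 6203/1169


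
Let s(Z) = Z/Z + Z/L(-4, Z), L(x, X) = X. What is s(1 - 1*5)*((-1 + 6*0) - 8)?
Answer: -18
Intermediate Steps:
s(Z) = 2 (s(Z) = Z/Z + Z/Z = 1 + 1 = 2)
s(1 - 1*5)*((-1 + 6*0) - 8) = 2*((-1 + 6*0) - 8) = 2*((-1 + 0) - 8) = 2*(-1 - 8) = 2*(-9) = -18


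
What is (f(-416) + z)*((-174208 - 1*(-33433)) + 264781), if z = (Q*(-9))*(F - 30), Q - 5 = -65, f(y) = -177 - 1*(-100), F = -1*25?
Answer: -3692526662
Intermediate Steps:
F = -25
f(y) = -77 (f(y) = -177 + 100 = -77)
Q = -60 (Q = 5 - 65 = -60)
z = -29700 (z = (-60*(-9))*(-25 - 30) = 540*(-55) = -29700)
(f(-416) + z)*((-174208 - 1*(-33433)) + 264781) = (-77 - 29700)*((-174208 - 1*(-33433)) + 264781) = -29777*((-174208 + 33433) + 264781) = -29777*(-140775 + 264781) = -29777*124006 = -3692526662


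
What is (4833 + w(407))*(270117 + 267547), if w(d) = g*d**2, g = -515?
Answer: -45865105996928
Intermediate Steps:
w(d) = -515*d**2
(4833 + w(407))*(270117 + 267547) = (4833 - 515*407**2)*(270117 + 267547) = (4833 - 515*165649)*537664 = (4833 - 85309235)*537664 = -85304402*537664 = -45865105996928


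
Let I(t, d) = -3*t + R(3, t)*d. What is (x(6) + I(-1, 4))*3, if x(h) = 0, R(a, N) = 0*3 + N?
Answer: -3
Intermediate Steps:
R(a, N) = N (R(a, N) = 0 + N = N)
I(t, d) = -3*t + d*t (I(t, d) = -3*t + t*d = -3*t + d*t)
(x(6) + I(-1, 4))*3 = (0 - (-3 + 4))*3 = (0 - 1*1)*3 = (0 - 1)*3 = -1*3 = -3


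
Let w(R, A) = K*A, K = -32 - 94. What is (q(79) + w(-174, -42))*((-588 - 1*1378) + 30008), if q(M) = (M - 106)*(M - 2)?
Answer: 90098946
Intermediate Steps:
K = -126
w(R, A) = -126*A
q(M) = (-106 + M)*(-2 + M)
(q(79) + w(-174, -42))*((-588 - 1*1378) + 30008) = ((212 + 79**2 - 108*79) - 126*(-42))*((-588 - 1*1378) + 30008) = ((212 + 6241 - 8532) + 5292)*((-588 - 1378) + 30008) = (-2079 + 5292)*(-1966 + 30008) = 3213*28042 = 90098946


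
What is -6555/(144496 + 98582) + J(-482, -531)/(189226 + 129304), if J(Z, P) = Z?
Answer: -367521291/12904605890 ≈ -0.028480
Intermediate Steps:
-6555/(144496 + 98582) + J(-482, -531)/(189226 + 129304) = -6555/(144496 + 98582) - 482/(189226 + 129304) = -6555/243078 - 482/318530 = -6555*1/243078 - 482*1/318530 = -2185/81026 - 241/159265 = -367521291/12904605890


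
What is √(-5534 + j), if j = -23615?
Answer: I*√29149 ≈ 170.73*I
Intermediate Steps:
√(-5534 + j) = √(-5534 - 23615) = √(-29149) = I*√29149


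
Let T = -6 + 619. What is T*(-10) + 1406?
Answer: -4724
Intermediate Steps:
T = 613
T*(-10) + 1406 = 613*(-10) + 1406 = -6130 + 1406 = -4724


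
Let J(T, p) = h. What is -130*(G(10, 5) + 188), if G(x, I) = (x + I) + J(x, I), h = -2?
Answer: -26130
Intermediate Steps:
J(T, p) = -2
G(x, I) = -2 + I + x (G(x, I) = (x + I) - 2 = (I + x) - 2 = -2 + I + x)
-130*(G(10, 5) + 188) = -130*((-2 + 5 + 10) + 188) = -130*(13 + 188) = -130*201 = -26130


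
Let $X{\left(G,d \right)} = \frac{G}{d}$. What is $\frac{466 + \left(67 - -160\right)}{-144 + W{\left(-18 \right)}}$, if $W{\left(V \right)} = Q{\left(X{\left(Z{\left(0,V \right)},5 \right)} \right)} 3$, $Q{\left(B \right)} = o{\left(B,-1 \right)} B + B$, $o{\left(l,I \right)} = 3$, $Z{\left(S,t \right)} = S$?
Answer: $- \frac{77}{16} \approx -4.8125$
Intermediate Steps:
$Q{\left(B \right)} = 4 B$ ($Q{\left(B \right)} = 3 B + B = 4 B$)
$W{\left(V \right)} = 0$ ($W{\left(V \right)} = 4 \cdot \frac{0}{5} \cdot 3 = 4 \cdot 0 \cdot \frac{1}{5} \cdot 3 = 4 \cdot 0 \cdot 3 = 0 \cdot 3 = 0$)
$\frac{466 + \left(67 - -160\right)}{-144 + W{\left(-18 \right)}} = \frac{466 + \left(67 - -160\right)}{-144 + 0} = \frac{466 + \left(67 + 160\right)}{-144} = \left(466 + 227\right) \left(- \frac{1}{144}\right) = 693 \left(- \frac{1}{144}\right) = - \frac{77}{16}$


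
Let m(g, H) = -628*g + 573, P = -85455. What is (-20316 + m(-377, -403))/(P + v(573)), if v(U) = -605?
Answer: -217013/86060 ≈ -2.5216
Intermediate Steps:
m(g, H) = 573 - 628*g
(-20316 + m(-377, -403))/(P + v(573)) = (-20316 + (573 - 628*(-377)))/(-85455 - 605) = (-20316 + (573 + 236756))/(-86060) = (-20316 + 237329)*(-1/86060) = 217013*(-1/86060) = -217013/86060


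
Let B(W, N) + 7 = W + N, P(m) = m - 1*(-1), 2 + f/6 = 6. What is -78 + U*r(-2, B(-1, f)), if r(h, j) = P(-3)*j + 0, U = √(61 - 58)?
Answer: -78 - 32*√3 ≈ -133.43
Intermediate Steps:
U = √3 ≈ 1.7320
f = 24 (f = -12 + 6*6 = -12 + 36 = 24)
P(m) = 1 + m (P(m) = m + 1 = 1 + m)
B(W, N) = -7 + N + W (B(W, N) = -7 + (W + N) = -7 + (N + W) = -7 + N + W)
r(h, j) = -2*j (r(h, j) = (1 - 3)*j + 0 = -2*j + 0 = -2*j)
-78 + U*r(-2, B(-1, f)) = -78 + √3*(-2*(-7 + 24 - 1)) = -78 + √3*(-2*16) = -78 + √3*(-32) = -78 - 32*√3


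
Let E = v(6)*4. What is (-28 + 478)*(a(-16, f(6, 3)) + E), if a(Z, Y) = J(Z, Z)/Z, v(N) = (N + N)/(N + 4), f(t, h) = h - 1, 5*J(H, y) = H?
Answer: 2250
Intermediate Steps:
J(H, y) = H/5
f(t, h) = -1 + h
v(N) = 2*N/(4 + N) (v(N) = (2*N)/(4 + N) = 2*N/(4 + N))
a(Z, Y) = 1/5 (a(Z, Y) = (Z/5)/Z = 1/5)
E = 24/5 (E = (2*6/(4 + 6))*4 = (2*6/10)*4 = (2*6*(1/10))*4 = (6/5)*4 = 24/5 ≈ 4.8000)
(-28 + 478)*(a(-16, f(6, 3)) + E) = (-28 + 478)*(1/5 + 24/5) = 450*5 = 2250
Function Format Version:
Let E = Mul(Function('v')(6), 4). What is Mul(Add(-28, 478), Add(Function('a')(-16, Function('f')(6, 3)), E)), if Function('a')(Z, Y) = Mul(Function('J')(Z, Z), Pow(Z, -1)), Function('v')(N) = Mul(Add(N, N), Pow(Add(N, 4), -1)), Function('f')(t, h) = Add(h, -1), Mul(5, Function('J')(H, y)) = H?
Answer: 2250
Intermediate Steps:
Function('J')(H, y) = Mul(Rational(1, 5), H)
Function('f')(t, h) = Add(-1, h)
Function('v')(N) = Mul(2, N, Pow(Add(4, N), -1)) (Function('v')(N) = Mul(Mul(2, N), Pow(Add(4, N), -1)) = Mul(2, N, Pow(Add(4, N), -1)))
Function('a')(Z, Y) = Rational(1, 5) (Function('a')(Z, Y) = Mul(Mul(Rational(1, 5), Z), Pow(Z, -1)) = Rational(1, 5))
E = Rational(24, 5) (E = Mul(Mul(2, 6, Pow(Add(4, 6), -1)), 4) = Mul(Mul(2, 6, Pow(10, -1)), 4) = Mul(Mul(2, 6, Rational(1, 10)), 4) = Mul(Rational(6, 5), 4) = Rational(24, 5) ≈ 4.8000)
Mul(Add(-28, 478), Add(Function('a')(-16, Function('f')(6, 3)), E)) = Mul(Add(-28, 478), Add(Rational(1, 5), Rational(24, 5))) = Mul(450, 5) = 2250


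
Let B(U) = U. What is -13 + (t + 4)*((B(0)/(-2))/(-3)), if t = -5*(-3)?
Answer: -13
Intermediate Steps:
t = 15
-13 + (t + 4)*((B(0)/(-2))/(-3)) = -13 + (15 + 4)*((0/(-2))/(-3)) = -13 + 19*((0*(-½))*(-⅓)) = -13 + 19*(0*(-⅓)) = -13 + 19*0 = -13 + 0 = -13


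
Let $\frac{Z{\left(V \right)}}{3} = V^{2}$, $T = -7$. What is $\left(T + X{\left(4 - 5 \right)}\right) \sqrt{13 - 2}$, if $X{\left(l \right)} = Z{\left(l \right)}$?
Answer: $- 4 \sqrt{11} \approx -13.266$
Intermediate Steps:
$Z{\left(V \right)} = 3 V^{2}$
$X{\left(l \right)} = 3 l^{2}$
$\left(T + X{\left(4 - 5 \right)}\right) \sqrt{13 - 2} = \left(-7 + 3 \left(4 - 5\right)^{2}\right) \sqrt{13 - 2} = \left(-7 + 3 \left(-1\right)^{2}\right) \sqrt{11} = \left(-7 + 3 \cdot 1\right) \sqrt{11} = \left(-7 + 3\right) \sqrt{11} = - 4 \sqrt{11}$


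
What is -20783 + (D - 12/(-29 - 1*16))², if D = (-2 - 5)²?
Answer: -4130054/225 ≈ -18356.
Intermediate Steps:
D = 49 (D = (-7)² = 49)
-20783 + (D - 12/(-29 - 1*16))² = -20783 + (49 - 12/(-29 - 1*16))² = -20783 + (49 - 12/(-29 - 16))² = -20783 + (49 - 12/(-45))² = -20783 + (49 - 12*(-1/45))² = -20783 + (49 + 4/15)² = -20783 + (739/15)² = -20783 + 546121/225 = -4130054/225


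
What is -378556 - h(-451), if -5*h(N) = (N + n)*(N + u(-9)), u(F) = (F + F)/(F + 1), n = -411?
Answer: -602383/2 ≈ -3.0119e+5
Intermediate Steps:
u(F) = 2*F/(1 + F) (u(F) = (2*F)/(1 + F) = 2*F/(1 + F))
h(N) = -(-411 + N)*(9/4 + N)/5 (h(N) = -(N - 411)*(N + 2*(-9)/(1 - 9))/5 = -(-411 + N)*(N + 2*(-9)/(-8))/5 = -(-411 + N)*(N + 2*(-9)*(-⅛))/5 = -(-411 + N)*(N + 9/4)/5 = -(-411 + N)*(9/4 + N)/5)
-378556 - h(-451) = -378556 - (3699/20 - ⅕*(-451)² + (327/4)*(-451)) = -378556 - (3699/20 - ⅕*203401 - 147477/4) = -378556 - (3699/20 - 203401/5 - 147477/4) = -378556 - 1*(-154729/2) = -378556 + 154729/2 = -602383/2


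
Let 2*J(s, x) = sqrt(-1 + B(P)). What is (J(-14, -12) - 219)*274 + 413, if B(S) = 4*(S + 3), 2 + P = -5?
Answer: -59593 + 137*I*sqrt(17) ≈ -59593.0 + 564.87*I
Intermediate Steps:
P = -7 (P = -2 - 5 = -7)
B(S) = 12 + 4*S (B(S) = 4*(3 + S) = 12 + 4*S)
J(s, x) = I*sqrt(17)/2 (J(s, x) = sqrt(-1 + (12 + 4*(-7)))/2 = sqrt(-1 + (12 - 28))/2 = sqrt(-1 - 16)/2 = sqrt(-17)/2 = (I*sqrt(17))/2 = I*sqrt(17)/2)
(J(-14, -12) - 219)*274 + 413 = (I*sqrt(17)/2 - 219)*274 + 413 = (-219 + I*sqrt(17)/2)*274 + 413 = (-60006 + 137*I*sqrt(17)) + 413 = -59593 + 137*I*sqrt(17)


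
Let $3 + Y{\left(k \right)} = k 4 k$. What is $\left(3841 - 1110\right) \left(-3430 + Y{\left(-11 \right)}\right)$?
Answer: $-8053719$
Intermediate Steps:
$Y{\left(k \right)} = -3 + 4 k^{2}$ ($Y{\left(k \right)} = -3 + k 4 k = -3 + 4 k k = -3 + 4 k^{2}$)
$\left(3841 - 1110\right) \left(-3430 + Y{\left(-11 \right)}\right) = \left(3841 - 1110\right) \left(-3430 - \left(3 - 4 \left(-11\right)^{2}\right)\right) = 2731 \left(-3430 + \left(-3 + 4 \cdot 121\right)\right) = 2731 \left(-3430 + \left(-3 + 484\right)\right) = 2731 \left(-3430 + 481\right) = 2731 \left(-2949\right) = -8053719$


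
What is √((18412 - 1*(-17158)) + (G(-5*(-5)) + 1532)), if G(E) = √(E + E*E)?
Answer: √(37102 + 5*√26) ≈ 192.69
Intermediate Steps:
G(E) = √(E + E²)
√((18412 - 1*(-17158)) + (G(-5*(-5)) + 1532)) = √((18412 - 1*(-17158)) + (√((-5*(-5))*(1 - 5*(-5))) + 1532)) = √((18412 + 17158) + (√(25*(1 + 25)) + 1532)) = √(35570 + (√(25*26) + 1532)) = √(35570 + (√650 + 1532)) = √(35570 + (5*√26 + 1532)) = √(35570 + (1532 + 5*√26)) = √(37102 + 5*√26)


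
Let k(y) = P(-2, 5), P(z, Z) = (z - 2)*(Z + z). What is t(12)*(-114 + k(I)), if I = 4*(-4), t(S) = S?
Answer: -1512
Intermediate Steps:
I = -16
P(z, Z) = (-2 + z)*(Z + z)
k(y) = -12 (k(y) = (-2)² - 2*5 - 2*(-2) + 5*(-2) = 4 - 10 + 4 - 10 = -12)
t(12)*(-114 + k(I)) = 12*(-114 - 12) = 12*(-126) = -1512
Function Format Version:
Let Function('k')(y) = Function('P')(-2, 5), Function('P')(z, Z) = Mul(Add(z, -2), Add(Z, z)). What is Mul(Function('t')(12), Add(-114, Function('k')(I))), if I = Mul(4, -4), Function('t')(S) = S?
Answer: -1512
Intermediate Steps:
I = -16
Function('P')(z, Z) = Mul(Add(-2, z), Add(Z, z))
Function('k')(y) = -12 (Function('k')(y) = Add(Pow(-2, 2), Mul(-2, 5), Mul(-2, -2), Mul(5, -2)) = Add(4, -10, 4, -10) = -12)
Mul(Function('t')(12), Add(-114, Function('k')(I))) = Mul(12, Add(-114, -12)) = Mul(12, -126) = -1512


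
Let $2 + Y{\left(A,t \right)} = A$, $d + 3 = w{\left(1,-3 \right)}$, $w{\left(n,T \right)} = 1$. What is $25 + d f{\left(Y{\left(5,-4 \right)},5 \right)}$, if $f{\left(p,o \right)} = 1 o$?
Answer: $15$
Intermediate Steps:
$d = -2$ ($d = -3 + 1 = -2$)
$Y{\left(A,t \right)} = -2 + A$
$f{\left(p,o \right)} = o$
$25 + d f{\left(Y{\left(5,-4 \right)},5 \right)} = 25 - 10 = 15$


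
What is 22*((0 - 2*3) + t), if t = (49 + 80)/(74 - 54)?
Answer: 99/10 ≈ 9.9000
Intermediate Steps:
t = 129/20 ≈ 6.4500
22*((0 - 2*3) + t) = 22*((0 - 2*3) + 129/20) = 22*((0 - 6) + 129/20) = 22*(-6 + 129/20) = 22*(9/20) = 99/10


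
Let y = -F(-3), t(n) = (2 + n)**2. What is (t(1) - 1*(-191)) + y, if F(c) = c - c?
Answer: 200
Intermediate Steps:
F(c) = 0
y = 0 (y = -1*0 = 0)
(t(1) - 1*(-191)) + y = ((2 + 1)**2 - 1*(-191)) + 0 = (3**2 + 191) + 0 = (9 + 191) + 0 = 200 + 0 = 200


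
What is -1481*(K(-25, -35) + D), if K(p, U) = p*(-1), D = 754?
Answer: -1153699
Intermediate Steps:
K(p, U) = -p
-1481*(K(-25, -35) + D) = -1481*(-1*(-25) + 754) = -1481*(25 + 754) = -1481*779 = -1153699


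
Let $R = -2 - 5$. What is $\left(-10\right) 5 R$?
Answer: $350$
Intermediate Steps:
$R = -7$
$\left(-10\right) 5 R = \left(-10\right) 5 \left(-7\right) = \left(-50\right) \left(-7\right) = 350$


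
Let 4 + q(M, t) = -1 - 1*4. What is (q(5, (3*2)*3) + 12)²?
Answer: 9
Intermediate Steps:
q(M, t) = -9 (q(M, t) = -4 + (-1 - 1*4) = -4 + (-1 - 4) = -4 - 5 = -9)
(q(5, (3*2)*3) + 12)² = (-9 + 12)² = 3² = 9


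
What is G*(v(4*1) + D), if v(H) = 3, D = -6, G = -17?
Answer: 51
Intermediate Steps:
G*(v(4*1) + D) = -17*(3 - 6) = -17*(-3) = 51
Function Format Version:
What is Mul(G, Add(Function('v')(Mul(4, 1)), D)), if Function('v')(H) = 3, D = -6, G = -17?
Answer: 51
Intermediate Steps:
Mul(G, Add(Function('v')(Mul(4, 1)), D)) = Mul(-17, Add(3, -6)) = Mul(-17, -3) = 51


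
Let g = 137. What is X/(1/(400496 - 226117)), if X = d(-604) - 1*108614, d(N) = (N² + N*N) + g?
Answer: 108316387745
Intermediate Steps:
d(N) = 137 + 2*N² (d(N) = (N² + N*N) + 137 = (N² + N²) + 137 = 2*N² + 137 = 137 + 2*N²)
X = 621155 (X = (137 + 2*(-604)²) - 1*108614 = (137 + 2*364816) - 108614 = (137 + 729632) - 108614 = 729769 - 108614 = 621155)
X/(1/(400496 - 226117)) = 621155/(1/(400496 - 226117)) = 621155/(1/174379) = 621155*174379 = 108316387745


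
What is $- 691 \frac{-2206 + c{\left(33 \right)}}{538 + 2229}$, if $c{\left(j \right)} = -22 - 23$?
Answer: $\frac{1555441}{2767} \approx 562.14$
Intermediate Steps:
$c{\left(j \right)} = -45$
$- 691 \frac{-2206 + c{\left(33 \right)}}{538 + 2229} = - 691 \frac{-2206 - 45}{538 + 2229} = - 691 \left(- \frac{2251}{2767}\right) = - 691 \left(\left(-2251\right) \frac{1}{2767}\right) = \left(-691\right) \left(- \frac{2251}{2767}\right) = \frac{1555441}{2767}$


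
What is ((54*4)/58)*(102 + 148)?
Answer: 27000/29 ≈ 931.03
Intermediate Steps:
((54*4)/58)*(102 + 148) = (216*(1/58))*250 = (108/29)*250 = 27000/29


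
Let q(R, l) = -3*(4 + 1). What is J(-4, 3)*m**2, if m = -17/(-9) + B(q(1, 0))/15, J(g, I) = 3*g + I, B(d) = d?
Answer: -64/9 ≈ -7.1111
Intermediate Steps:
q(R, l) = -15 (q(R, l) = -3*5 = -15)
J(g, I) = I + 3*g
m = 8/9 (m = -17/(-9) - 15/15 = -17*(-1/9) - 15*1/15 = 17/9 - 1 = 8/9 ≈ 0.88889)
J(-4, 3)*m**2 = (3 + 3*(-4))*(8/9)**2 = (3 - 12)*(64/81) = -9*64/81 = -64/9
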